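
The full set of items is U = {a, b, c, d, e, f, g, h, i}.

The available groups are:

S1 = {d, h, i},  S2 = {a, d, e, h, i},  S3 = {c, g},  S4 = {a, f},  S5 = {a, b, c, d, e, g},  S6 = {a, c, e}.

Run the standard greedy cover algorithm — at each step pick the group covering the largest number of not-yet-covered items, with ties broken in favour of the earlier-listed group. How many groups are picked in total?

3

Greedy: pick S5 (covers 6 new) → pick S1 (covers 2 new) → pick S4 (covers 1 new). Total picks: 3.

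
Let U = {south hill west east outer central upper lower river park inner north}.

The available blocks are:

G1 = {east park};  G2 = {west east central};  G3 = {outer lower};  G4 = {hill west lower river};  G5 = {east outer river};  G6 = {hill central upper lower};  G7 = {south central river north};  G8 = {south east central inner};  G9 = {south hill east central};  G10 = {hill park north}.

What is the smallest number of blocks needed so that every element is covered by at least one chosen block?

5

Take {G2, G5, G6, G8, G10}. Their union is {south, hill, west, east, outer, central, upper, lower, river, park, inner, north}, which is all 12 elements.
No 4 of the 10 blocks cover everything (all 210 combinations miss at least one element), so 5 is optimal.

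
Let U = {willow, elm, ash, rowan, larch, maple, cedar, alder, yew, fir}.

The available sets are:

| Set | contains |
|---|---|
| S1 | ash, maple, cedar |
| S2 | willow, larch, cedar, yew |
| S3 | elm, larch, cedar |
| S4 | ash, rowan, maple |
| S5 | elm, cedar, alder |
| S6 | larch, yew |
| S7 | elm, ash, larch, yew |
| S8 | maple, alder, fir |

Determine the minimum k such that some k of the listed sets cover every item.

4

S2 and S4 and S7 and S8 together: S2 ∪ S4 ∪ S7 ∪ S8 = {willow, elm, ash, rowan, larch, maple, cedar, alder, yew, fir} — every item is covered.
No 3 of the 8 sets cover everything (all 56 combinations miss at least one item), so 4 is optimal.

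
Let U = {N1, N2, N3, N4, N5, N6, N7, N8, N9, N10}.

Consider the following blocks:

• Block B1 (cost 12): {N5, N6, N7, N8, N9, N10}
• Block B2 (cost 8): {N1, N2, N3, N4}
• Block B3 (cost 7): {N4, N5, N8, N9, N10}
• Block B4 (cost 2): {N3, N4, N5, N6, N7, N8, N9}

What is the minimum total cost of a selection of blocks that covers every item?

B2, B3, B4 together cover every item (B2 ∪ B3 ∪ B4 = {N1, N2, N3, N4, N5, N6, N7, N8, N9, N10}); total cost 8 + 7 + 2 = 17.
No covering selection has total cost below 17.

17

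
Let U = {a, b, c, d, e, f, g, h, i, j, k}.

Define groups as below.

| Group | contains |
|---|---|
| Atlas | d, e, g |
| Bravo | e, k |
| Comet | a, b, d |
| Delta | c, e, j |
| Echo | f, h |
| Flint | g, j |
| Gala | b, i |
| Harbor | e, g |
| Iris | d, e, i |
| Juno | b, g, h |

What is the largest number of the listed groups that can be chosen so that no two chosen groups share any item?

4

Bravo, Comet, Echo, Flint are pairwise disjoint (Bravo={e,k}; Comet={a,b,d}; Echo={f,h}; Flint={g,j}).
Every remaining group overlaps one of these, and no 5 of the listed groups are pairwise disjoint, so 4 is the maximum.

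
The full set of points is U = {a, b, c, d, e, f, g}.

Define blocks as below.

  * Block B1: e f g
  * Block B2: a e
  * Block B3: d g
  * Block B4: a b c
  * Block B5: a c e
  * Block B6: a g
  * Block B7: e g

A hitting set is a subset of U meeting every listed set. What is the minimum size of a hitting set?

2

The 2 points {a, g} hit every block.
The blocks B2, B3 are pairwise disjoint, so any hitting set needs a separate point for each — at least 2. Hence 2 is optimal.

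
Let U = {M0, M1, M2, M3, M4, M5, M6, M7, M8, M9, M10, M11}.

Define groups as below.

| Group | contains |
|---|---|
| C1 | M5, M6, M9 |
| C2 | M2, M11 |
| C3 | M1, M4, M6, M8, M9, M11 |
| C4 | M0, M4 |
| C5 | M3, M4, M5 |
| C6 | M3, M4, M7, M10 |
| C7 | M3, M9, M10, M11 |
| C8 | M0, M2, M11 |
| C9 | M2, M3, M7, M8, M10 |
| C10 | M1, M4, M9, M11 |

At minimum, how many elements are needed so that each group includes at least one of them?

3

The 3 elements {M2, M4, M9} hit every group.
The groups C1, C6, C8 are pairwise disjoint, so any hitting set needs a separate element for each — at least 3. Hence 3 is optimal.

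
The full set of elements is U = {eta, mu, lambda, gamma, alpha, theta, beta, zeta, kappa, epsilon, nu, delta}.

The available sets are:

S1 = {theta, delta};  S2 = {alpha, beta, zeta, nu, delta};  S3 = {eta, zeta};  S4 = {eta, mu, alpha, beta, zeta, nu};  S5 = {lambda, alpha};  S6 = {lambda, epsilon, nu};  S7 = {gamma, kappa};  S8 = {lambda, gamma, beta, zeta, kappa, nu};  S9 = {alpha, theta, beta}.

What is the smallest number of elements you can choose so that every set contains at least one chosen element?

4

Take H = {lambda, theta, zeta, kappa}. Each listed set contains at least one of these, so H is a hitting set of size 4.
The sets S3, S6, S7, S9 are pairwise disjoint, so any hitting set needs a separate element for each — at least 4. Hence 4 is optimal.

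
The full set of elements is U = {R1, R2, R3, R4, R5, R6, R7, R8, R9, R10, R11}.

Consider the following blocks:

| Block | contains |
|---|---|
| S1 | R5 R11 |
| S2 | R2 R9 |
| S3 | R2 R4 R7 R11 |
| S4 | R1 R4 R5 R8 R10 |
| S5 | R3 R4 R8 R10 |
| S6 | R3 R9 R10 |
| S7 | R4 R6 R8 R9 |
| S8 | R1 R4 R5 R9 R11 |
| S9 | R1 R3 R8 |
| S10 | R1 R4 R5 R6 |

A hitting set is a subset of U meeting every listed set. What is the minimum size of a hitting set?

4

The 4 elements {R3, R4, R9, R11} hit every block.
No choice of 3 elements meets every block, so 4 is the minimum.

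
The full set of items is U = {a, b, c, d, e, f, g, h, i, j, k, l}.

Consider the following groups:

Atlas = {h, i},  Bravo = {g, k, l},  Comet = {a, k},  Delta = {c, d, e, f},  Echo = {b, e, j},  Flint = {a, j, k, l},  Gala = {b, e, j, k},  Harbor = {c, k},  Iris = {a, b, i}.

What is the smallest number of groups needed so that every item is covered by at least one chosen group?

Atlas, Bravo, Delta, Gala, and Iris cover everything between them: the union {a, b, c, d, e, f, g, h, i, j, k, l} is all of U.
No 4 of the 9 groups cover everything (all 126 combinations miss at least one item), so 5 is optimal.

5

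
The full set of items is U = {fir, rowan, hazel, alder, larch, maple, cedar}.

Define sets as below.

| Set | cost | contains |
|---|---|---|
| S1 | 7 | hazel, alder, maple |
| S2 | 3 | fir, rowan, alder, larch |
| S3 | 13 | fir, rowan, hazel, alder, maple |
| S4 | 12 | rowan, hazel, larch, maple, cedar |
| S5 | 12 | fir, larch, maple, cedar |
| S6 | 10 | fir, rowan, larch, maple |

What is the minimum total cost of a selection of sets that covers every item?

15

S2, S4 together cover every item (S2 ∪ S4 = {fir, rowan, hazel, alder, larch, maple, cedar}); total cost 3 + 12 = 15.
The greedy pick S2, S1, S4 costs 22; no covering selection beats 15.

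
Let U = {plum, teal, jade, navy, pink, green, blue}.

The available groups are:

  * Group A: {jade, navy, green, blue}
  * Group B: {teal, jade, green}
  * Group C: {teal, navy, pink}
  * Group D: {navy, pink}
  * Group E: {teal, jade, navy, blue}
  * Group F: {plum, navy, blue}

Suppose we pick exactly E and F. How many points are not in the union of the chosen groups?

2

Union of E, F = {plum, teal, jade, navy, blue}.
Not covered: pink, green — 2 points.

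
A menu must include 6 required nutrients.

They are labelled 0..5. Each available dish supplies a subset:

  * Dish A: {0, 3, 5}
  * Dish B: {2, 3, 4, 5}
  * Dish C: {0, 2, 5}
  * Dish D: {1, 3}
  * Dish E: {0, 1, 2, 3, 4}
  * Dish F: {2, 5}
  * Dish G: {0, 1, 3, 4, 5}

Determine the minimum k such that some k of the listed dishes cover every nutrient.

2

E and F together: E ∪ F = {0, 1, 2, 3, 4, 5} — every nutrient is covered.
No single dish has all 6 nutrients (the largest, E, has 5), so 2 is optimal.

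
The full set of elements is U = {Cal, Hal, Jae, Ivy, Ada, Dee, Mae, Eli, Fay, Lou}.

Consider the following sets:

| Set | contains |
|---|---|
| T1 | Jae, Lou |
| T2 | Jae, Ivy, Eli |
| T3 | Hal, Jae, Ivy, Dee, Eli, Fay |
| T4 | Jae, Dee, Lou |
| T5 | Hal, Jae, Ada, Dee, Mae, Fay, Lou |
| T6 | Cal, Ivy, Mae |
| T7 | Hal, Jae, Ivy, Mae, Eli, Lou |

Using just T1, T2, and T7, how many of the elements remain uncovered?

Union of T1, T2, T7 = {Hal, Jae, Ivy, Mae, Eli, Lou}.
Not covered: Cal, Ada, Dee, Fay — 4 elements.

4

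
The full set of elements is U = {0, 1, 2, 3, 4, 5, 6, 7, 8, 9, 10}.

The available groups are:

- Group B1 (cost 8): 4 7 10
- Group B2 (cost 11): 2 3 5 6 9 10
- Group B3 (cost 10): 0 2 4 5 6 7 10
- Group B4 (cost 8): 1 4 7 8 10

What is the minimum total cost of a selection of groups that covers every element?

B2, B3, B4 together cover every element (B2 ∪ B3 ∪ B4 = {0, 1, 2, 3, 4, 5, 6, 7, 8, 9, 10}); total cost 11 + 10 + 8 = 29.
No covering selection has total cost below 29.

29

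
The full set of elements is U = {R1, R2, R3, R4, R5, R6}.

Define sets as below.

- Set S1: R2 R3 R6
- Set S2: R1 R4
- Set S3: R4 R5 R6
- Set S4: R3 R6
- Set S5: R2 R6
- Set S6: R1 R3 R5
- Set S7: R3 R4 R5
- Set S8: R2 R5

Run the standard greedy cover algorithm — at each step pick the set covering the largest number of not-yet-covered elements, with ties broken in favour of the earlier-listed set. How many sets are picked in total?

3

Greedy: pick S1 (covers 3 new) → pick S2 (covers 2 new) → pick S3 (covers 1 new). Total picks: 3.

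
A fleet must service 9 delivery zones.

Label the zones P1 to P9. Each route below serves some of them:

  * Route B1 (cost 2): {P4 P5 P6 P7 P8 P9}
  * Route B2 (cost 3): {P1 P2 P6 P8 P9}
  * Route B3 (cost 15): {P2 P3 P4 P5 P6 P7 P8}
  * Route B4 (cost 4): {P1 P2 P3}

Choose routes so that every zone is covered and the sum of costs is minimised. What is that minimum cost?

6

B1, B4 together cover every zone (B1 ∪ B4 = {P1, P2, P3, P4, P5, P6, P7, P8, P9}); total cost 2 + 4 = 6.
No covering selection has total cost below 6.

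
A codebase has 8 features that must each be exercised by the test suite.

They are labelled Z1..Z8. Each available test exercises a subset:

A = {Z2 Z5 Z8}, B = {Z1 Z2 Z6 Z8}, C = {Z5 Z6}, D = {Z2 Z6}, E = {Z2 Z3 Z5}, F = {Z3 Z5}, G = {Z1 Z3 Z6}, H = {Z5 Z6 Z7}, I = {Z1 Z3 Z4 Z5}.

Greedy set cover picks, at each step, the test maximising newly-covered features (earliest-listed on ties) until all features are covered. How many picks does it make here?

Greedy: pick B (covers 4 new) → pick I (covers 3 new) → pick H (covers 1 new). Total picks: 3.

3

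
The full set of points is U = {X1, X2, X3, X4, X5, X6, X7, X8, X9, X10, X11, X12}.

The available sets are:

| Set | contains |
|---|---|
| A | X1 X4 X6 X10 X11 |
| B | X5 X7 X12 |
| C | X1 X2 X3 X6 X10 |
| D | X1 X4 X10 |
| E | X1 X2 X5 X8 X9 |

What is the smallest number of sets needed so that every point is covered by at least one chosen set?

Take {A, B, C, E}. Their union is {X1, X2, X3, X4, X5, X6, X7, X8, X9, X10, X11, X12}, which is all 12 points.
Only C contains X3, so C is forced; the remaining 7 points need at least 3 more sets (each remaining set adds at most 3) — so at least 4 sets are needed, and 4 is optimal.

4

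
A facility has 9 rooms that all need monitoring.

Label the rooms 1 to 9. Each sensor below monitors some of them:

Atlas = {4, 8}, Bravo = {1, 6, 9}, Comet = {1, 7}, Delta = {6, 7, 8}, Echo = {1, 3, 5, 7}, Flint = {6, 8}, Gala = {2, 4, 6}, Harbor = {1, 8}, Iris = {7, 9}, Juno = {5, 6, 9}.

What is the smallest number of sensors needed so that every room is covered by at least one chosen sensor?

4

Delta and Echo and Gala and Juno together: Delta ∪ Echo ∪ Gala ∪ Juno = {1, 2, 3, 4, 5, 6, 7, 8, 9} — every room is covered.
No 3 of the 10 sensors cover everything (all 120 combinations miss at least one room), so 4 is optimal.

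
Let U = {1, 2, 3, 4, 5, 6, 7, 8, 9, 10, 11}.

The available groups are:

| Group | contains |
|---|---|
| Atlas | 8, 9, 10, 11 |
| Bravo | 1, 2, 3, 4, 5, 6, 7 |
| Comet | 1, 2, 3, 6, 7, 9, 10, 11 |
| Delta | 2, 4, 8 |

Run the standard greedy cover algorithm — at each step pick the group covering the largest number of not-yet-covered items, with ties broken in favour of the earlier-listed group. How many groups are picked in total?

3

Greedy: pick Comet (covers 8 new) → pick Bravo (covers 2 new) → pick Atlas (covers 1 new). Total picks: 3.
(The true minimum cover uses only 2 groups, so greedy is not optimal here.)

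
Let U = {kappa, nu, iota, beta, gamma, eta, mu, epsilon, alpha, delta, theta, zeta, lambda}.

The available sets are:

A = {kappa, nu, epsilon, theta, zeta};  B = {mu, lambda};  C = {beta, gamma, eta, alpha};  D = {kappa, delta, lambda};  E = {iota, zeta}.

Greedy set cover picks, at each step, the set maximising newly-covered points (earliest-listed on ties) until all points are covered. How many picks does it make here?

Greedy: pick A (covers 5 new) → pick C (covers 4 new) → pick B (covers 2 new) → pick D (covers 1 new) → pick E (covers 1 new). Total picks: 5.

5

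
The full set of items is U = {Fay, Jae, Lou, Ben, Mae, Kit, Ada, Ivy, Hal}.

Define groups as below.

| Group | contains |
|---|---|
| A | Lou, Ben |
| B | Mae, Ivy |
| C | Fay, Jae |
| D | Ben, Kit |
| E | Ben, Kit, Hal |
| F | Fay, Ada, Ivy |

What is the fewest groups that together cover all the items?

5

Take {A, B, C, E, F}. Their union is {Fay, Jae, Lou, Ben, Mae, Kit, Ada, Ivy, Hal}, which is all 9 items.
No 4 of the 6 groups cover everything (all 15 combinations miss at least one item), so 5 is optimal.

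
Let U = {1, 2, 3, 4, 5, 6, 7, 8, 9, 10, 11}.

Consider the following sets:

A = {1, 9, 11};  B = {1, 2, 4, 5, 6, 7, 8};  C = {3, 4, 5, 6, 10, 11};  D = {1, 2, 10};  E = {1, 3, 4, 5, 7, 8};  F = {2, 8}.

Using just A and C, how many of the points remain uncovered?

3

Union of A, C = {1, 3, 4, 5, 6, 9, 10, 11}.
Not covered: 2, 7, 8 — 3 points.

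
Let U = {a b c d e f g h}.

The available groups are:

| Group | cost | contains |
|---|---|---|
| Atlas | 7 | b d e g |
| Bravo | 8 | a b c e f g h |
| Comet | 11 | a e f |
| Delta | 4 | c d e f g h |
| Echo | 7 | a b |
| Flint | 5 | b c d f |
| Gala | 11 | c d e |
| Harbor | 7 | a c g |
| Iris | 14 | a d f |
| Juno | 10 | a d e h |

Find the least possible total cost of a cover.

Delta, Echo together cover every element (Delta ∪ Echo = {a, b, c, d, e, f, g, h}); total cost 4 + 7 = 11.
No covering selection has total cost below 11.

11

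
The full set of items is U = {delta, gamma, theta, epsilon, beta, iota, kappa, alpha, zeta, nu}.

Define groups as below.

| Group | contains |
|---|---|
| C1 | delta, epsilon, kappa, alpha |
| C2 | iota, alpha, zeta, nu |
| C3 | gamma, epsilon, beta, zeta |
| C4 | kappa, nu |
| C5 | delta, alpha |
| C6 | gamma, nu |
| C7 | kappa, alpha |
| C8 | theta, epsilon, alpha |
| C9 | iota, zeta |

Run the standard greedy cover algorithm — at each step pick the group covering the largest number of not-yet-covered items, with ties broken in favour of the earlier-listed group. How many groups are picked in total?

Greedy: pick C1 (covers 4 new) → pick C2 (covers 3 new) → pick C3 (covers 2 new) → pick C8 (covers 1 new). Total picks: 4.

4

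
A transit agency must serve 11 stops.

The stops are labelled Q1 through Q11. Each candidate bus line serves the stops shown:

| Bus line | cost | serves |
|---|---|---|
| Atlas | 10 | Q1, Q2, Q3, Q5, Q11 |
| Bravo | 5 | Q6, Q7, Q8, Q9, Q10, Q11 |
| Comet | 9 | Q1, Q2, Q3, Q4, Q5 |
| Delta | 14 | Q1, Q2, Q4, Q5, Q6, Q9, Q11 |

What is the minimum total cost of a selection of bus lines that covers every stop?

14

Bravo, Comet together cover every stop (Bravo ∪ Comet = {Q1, Q2, Q3, Q4, Q5, Q6, Q7, Q8, Q9, Q10, Q11}); total cost 5 + 9 = 14.
No covering selection has total cost below 14.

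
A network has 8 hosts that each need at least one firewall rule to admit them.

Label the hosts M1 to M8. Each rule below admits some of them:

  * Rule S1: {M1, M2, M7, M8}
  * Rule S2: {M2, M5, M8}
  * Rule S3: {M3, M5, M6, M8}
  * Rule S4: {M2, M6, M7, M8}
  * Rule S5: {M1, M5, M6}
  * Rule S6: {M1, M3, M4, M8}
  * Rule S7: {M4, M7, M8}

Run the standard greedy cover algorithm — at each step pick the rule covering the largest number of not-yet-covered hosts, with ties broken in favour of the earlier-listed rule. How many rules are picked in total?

Greedy: pick S1 (covers 4 new) → pick S3 (covers 3 new) → pick S6 (covers 1 new). Total picks: 3.

3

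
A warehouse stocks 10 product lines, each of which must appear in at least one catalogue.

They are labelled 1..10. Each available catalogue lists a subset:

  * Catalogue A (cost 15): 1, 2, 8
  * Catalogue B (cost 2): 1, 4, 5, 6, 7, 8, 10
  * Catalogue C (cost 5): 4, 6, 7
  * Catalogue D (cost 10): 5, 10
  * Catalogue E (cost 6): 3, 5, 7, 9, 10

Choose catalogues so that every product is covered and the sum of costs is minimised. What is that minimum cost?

23

A, B, E together cover every product (A ∪ B ∪ E = {1, 2, 3, 4, 5, 6, 7, 8, 9, 10}); total cost 15 + 2 + 6 = 23.
No covering selection has total cost below 23.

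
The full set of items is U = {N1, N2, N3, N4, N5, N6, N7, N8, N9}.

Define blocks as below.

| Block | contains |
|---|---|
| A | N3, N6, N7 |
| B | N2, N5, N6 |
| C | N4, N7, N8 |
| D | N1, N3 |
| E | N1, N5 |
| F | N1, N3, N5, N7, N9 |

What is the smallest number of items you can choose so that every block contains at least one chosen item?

3

Take H = {N3, N4, N5}. Each listed block contains at least one of these, so H is a hitting set of size 3.
The blocks B, C, D are pairwise disjoint, so any hitting set needs a separate item for each — at least 3. Hence 3 is optimal.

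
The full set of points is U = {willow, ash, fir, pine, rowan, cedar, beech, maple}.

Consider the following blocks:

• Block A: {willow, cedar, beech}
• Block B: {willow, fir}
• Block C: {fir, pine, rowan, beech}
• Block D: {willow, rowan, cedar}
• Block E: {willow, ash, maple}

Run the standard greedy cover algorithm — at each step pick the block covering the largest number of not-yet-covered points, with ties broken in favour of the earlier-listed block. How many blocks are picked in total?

3

Greedy: pick C (covers 4 new) → pick E (covers 3 new) → pick A (covers 1 new). Total picks: 3.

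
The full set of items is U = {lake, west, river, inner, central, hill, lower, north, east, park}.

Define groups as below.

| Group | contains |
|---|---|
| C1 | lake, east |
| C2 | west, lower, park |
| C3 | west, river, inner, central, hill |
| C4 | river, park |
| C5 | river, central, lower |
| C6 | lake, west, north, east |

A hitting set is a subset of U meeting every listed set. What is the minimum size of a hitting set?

3

The 3 items {lake, west, river} hit every group.
No choice of 2 items meets every group, so 3 is the minimum.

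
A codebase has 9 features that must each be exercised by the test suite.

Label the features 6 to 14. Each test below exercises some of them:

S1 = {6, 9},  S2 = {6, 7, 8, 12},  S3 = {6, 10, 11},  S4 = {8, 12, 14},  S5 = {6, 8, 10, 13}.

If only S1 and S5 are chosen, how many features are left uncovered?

4

Union of S1, S5 = {6, 8, 9, 10, 13}.
Not covered: 7, 11, 12, 14 — 4 features.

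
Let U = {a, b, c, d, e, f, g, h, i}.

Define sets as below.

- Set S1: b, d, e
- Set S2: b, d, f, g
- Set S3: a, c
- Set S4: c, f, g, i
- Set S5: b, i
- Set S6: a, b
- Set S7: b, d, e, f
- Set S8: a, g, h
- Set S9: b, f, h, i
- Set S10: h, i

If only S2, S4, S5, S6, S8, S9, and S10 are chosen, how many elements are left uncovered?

Union of S2, S4, S5, S6, S8, S9, S10 = {a, b, c, d, f, g, h, i}.
Not covered: e — 1 element.

1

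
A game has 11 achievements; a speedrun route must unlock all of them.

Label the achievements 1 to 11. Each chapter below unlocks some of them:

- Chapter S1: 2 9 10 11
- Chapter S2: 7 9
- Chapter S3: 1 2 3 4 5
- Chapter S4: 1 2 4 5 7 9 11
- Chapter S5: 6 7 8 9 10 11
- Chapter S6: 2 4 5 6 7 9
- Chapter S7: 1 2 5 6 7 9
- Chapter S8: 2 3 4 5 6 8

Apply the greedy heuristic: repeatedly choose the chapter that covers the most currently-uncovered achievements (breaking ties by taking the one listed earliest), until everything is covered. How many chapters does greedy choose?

3

Greedy: pick S4 (covers 7 new) → pick S5 (covers 3 new) → pick S3 (covers 1 new). Total picks: 3.
(The true minimum cover uses only 2 chapters, so greedy is not optimal here.)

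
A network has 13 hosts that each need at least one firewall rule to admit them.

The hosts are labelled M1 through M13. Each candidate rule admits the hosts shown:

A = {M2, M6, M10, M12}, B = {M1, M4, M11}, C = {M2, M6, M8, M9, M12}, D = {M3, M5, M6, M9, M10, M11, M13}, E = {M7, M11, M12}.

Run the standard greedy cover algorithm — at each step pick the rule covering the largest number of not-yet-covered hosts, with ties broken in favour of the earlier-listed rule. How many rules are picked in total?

Greedy: pick D (covers 7 new) → pick C (covers 3 new) → pick B (covers 2 new) → pick E (covers 1 new). Total picks: 4.

4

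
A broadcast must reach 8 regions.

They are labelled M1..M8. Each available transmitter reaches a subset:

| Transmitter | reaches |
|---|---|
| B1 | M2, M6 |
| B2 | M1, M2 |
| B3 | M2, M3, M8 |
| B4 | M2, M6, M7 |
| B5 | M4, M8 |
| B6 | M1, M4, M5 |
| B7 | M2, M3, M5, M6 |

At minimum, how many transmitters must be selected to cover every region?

3

Take {B3, B4, B6}. Their union is {M1, M2, M3, M4, M5, M6, M7, M8}, which is all 8 regions.
Only B4 contains M7, so B4 is forced; the remaining 5 regions need at least 2 more transmitters (each remaining transmitter adds at most 3) — so at least 3 transmitters are needed, and 3 is optimal.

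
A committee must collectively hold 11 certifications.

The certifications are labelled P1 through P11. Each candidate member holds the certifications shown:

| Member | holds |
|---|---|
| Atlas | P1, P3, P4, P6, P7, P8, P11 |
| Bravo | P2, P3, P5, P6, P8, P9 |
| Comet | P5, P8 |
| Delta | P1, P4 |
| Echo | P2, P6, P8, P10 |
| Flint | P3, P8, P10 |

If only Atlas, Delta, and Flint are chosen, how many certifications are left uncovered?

3

Union of Atlas, Delta, Flint = {P1, P3, P4, P6, P7, P8, P10, P11}.
Not covered: P2, P5, P9 — 3 certifications.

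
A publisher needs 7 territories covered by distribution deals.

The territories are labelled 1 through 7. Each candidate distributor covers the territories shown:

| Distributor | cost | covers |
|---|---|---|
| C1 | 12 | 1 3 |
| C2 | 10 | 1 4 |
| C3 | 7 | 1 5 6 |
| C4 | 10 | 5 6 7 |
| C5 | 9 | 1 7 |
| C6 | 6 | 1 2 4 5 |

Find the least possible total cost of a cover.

28

C1, C4, C6 together cover every territory (C1 ∪ C4 ∪ C6 = {1, 2, 3, 4, 5, 6, 7}); total cost 12 + 10 + 6 = 28.
No covering selection has total cost below 28.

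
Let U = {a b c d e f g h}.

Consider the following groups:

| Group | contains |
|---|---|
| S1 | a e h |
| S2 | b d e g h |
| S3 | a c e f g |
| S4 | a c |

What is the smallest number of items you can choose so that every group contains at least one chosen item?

2

T = {a, d} meets every group (each contains at least one member of T), and |T| = 2.
The groups S2, S4 are pairwise disjoint, so any hitting set needs a separate item for each — at least 2. Hence 2 is optimal.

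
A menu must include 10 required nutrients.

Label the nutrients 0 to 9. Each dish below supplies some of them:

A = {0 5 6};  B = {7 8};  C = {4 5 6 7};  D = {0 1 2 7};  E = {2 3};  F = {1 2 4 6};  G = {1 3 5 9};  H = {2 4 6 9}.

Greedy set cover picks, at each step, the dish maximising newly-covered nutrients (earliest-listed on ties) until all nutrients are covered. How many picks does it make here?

Greedy: pick C (covers 4 new) → pick D (covers 3 new) → pick G (covers 2 new) → pick B (covers 1 new). Total picks: 4.

4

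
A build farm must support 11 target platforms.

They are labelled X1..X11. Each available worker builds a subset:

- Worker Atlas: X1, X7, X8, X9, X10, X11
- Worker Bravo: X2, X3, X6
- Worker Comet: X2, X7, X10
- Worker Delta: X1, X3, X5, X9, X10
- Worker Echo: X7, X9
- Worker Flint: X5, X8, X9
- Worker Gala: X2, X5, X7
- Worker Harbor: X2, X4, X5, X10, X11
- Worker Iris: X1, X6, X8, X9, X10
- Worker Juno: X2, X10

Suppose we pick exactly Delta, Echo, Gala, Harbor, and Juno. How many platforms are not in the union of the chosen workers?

2

Union of Delta, Echo, Gala, Harbor, Juno = {X1, X2, X3, X4, X5, X7, X9, X10, X11}.
Not covered: X6, X8 — 2 platforms.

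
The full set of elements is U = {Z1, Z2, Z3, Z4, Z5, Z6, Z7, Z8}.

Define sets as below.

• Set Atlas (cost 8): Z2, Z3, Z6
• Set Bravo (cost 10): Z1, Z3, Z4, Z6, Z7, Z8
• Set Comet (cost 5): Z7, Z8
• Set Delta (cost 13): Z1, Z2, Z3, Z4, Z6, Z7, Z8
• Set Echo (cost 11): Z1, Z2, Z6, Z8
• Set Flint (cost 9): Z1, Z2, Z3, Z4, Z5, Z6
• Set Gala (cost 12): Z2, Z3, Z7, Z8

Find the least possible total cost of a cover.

14

Comet, Flint together cover every element (Comet ∪ Flint = {Z1, Z2, Z3, Z4, Z5, Z6, Z7, Z8}); total cost 5 + 9 = 14.
No covering selection has total cost below 14.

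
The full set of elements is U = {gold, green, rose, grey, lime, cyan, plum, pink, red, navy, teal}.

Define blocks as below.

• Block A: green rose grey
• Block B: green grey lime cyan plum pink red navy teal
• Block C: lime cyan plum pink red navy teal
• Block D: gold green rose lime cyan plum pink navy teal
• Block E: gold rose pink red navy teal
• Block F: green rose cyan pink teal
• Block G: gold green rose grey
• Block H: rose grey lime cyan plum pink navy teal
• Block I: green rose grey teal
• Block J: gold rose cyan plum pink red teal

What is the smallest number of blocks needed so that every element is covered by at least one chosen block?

Take {B, G}. Their union is {gold, green, rose, grey, lime, cyan, plum, pink, red, navy, teal}, which is all 11 elements.
No single block has all 11 elements (the largest, B, has 9), so 2 is optimal.

2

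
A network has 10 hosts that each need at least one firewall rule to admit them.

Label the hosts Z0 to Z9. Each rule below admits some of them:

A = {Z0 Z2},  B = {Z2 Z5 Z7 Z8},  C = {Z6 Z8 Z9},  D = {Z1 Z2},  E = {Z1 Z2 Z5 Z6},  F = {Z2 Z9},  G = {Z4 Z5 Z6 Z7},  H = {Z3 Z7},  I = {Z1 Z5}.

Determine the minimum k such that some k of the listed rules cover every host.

5

Take {A, C, D, G, H}. Their union is {Z0, Z1, Z2, Z3, Z4, Z5, Z6, Z7, Z8, Z9}, which is all 10 hosts.
No 4 of the 9 rules cover everything (all 126 combinations miss at least one host), so 5 is optimal.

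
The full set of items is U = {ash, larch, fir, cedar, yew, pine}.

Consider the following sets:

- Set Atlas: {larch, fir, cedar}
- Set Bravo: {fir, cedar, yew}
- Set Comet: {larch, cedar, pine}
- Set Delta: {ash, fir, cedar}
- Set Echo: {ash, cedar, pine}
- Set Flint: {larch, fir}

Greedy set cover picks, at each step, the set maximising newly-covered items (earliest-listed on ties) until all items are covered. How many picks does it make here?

Greedy: pick Atlas (covers 3 new) → pick Echo (covers 2 new) → pick Bravo (covers 1 new). Total picks: 3.

3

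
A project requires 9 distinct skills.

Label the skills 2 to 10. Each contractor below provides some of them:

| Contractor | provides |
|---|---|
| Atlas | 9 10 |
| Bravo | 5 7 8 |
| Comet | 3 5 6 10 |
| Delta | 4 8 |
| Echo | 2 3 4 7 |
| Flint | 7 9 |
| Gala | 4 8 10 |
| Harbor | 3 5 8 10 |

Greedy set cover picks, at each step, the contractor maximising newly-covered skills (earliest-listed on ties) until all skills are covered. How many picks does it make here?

4

Greedy: pick Comet (covers 4 new) → pick Echo (covers 3 new) → pick Atlas (covers 1 new) → pick Bravo (covers 1 new). Total picks: 4.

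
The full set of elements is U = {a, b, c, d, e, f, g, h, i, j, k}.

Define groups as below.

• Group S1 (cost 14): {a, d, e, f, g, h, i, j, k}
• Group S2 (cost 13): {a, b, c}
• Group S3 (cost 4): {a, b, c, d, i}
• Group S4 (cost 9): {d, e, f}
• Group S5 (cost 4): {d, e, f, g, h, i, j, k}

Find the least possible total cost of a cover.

8

S3, S5 together cover every element (S3 ∪ S5 = {a, b, c, d, e, f, g, h, i, j, k}); total cost 4 + 4 = 8.
No covering selection has total cost below 8.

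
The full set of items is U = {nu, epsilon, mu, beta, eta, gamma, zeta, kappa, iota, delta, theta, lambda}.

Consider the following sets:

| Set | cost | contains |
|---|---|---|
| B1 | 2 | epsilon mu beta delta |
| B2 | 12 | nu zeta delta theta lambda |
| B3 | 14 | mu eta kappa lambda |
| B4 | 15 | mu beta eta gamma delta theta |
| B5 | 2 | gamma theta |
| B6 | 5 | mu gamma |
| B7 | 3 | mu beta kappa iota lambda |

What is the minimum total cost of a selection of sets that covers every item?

B1, B2, B4, B7 together cover every item (B1 ∪ B2 ∪ B4 ∪ B7 = {nu, epsilon, mu, beta, eta, gamma, zeta, kappa, iota, delta, theta, lambda}); total cost 2 + 12 + 15 + 3 = 32.
The greedy pick B1, B5, B7, B2, B3 costs 33; no covering selection beats 32.

32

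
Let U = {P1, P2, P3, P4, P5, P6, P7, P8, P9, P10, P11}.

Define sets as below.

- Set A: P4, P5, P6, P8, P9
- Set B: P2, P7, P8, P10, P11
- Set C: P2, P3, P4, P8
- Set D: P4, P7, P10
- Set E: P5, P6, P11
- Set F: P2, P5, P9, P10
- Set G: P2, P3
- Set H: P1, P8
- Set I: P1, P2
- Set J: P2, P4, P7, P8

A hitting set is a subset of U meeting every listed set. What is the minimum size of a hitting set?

T = {P1, P2, P4, P5} meets every set (each contains at least one member of T), and |T| = 4.
The sets D, E, G, H are pairwise disjoint, so any hitting set needs a separate point for each — at least 4. Hence 4 is optimal.

4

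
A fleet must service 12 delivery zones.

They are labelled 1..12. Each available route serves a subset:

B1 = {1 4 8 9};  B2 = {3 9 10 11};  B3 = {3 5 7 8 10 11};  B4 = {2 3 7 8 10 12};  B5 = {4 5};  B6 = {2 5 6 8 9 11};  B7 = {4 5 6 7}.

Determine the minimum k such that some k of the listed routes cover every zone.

3

B1 and B4 and B6 together: B1 ∪ B4 ∪ B6 = {1, 2, 3, 4, 5, 6, 7, 8, 9, 10, 11, 12} — every zone is covered.
Only B1 contains 1, so B1 is forced; the remaining 8 zones need at least 2 more routes (each remaining route adds at most 5) — so at least 3 routes are needed, and 3 is optimal.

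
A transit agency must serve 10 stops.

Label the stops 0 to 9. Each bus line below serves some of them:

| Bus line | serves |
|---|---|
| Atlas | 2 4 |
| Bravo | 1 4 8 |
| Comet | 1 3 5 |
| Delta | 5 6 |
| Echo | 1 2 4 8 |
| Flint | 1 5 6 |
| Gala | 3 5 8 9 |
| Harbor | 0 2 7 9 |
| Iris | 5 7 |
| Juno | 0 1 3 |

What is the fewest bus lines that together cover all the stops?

Take {Comet, Echo, Flint, Harbor}. Their union is {0, 1, 2, 3, 4, 5, 6, 7, 8, 9}, which is all 10 stops.
No 3 of the 10 bus lines cover everything (all 120 combinations miss at least one stop), so 4 is optimal.

4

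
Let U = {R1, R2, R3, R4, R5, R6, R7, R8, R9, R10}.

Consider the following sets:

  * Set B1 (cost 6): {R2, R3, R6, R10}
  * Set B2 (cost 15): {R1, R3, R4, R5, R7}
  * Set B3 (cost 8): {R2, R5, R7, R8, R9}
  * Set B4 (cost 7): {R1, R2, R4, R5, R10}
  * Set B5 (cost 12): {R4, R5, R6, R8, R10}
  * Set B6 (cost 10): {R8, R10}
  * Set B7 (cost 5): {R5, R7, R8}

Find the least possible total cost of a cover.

21

B1, B3, B4 together cover every item (B1 ∪ B3 ∪ B4 = {R1, R2, R3, R4, R5, R6, R7, R8, R9, R10}); total cost 6 + 8 + 7 = 21.
The greedy pick B4, B7, B1, B3 costs 26; no covering selection beats 21.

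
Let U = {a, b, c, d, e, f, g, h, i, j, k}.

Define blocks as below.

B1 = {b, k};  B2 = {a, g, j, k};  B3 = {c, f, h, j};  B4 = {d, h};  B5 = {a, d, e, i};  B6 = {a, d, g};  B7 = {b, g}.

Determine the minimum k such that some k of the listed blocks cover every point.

4

Take {B2, B3, B5, B7}. Their union is {a, b, c, d, e, f, g, h, i, j, k}, which is all 11 points.
No 3 of the 7 blocks cover everything (all 35 combinations miss at least one point), so 4 is optimal.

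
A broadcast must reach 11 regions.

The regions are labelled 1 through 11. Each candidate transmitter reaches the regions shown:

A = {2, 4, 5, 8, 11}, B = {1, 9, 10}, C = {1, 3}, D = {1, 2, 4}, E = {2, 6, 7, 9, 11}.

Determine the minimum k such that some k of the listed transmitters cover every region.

4

Take {A, B, C, E}. Their union is {1, 2, 3, 4, 5, 6, 7, 8, 9, 10, 11}, which is all 11 regions.
No 3 of the 5 transmitters cover everything (all 10 combinations miss at least one region), so 4 is optimal.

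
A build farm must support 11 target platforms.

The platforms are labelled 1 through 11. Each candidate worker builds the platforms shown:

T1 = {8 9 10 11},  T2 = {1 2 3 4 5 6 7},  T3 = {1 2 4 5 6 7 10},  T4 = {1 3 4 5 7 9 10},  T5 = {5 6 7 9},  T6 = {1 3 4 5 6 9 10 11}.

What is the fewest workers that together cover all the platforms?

2

Take {T1, T2}. Their union is {1, 2, 3, 4, 5, 6, 7, 8, 9, 10, 11}, which is all 11 platforms.
No single worker has all 11 platforms (the largest, T6, has 8), so 2 is optimal.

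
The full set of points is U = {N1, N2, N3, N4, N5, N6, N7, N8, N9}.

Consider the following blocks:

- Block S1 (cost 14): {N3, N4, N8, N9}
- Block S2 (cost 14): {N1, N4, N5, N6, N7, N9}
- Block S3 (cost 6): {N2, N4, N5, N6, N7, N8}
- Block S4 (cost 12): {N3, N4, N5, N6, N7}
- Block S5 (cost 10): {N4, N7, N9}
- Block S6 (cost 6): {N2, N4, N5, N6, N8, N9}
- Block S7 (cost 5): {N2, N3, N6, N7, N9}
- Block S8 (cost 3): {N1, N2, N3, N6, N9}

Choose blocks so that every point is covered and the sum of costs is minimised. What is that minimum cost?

S3, S8 together cover every point (S3 ∪ S8 = {N1, N2, N3, N4, N5, N6, N7, N8, N9}); total cost 6 + 3 = 9.
No covering selection has total cost below 9.

9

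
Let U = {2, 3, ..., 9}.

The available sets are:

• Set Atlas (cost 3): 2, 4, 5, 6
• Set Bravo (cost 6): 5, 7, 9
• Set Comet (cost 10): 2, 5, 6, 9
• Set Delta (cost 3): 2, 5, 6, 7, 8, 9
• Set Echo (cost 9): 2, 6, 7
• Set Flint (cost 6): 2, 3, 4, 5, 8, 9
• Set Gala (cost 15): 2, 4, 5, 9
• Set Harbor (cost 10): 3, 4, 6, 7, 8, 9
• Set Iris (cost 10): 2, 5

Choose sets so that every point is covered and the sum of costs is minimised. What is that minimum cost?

9

Delta, Flint together cover every point (Delta ∪ Flint = {2, 3, 4, 5, 6, 7, 8, 9}); total cost 3 + 6 = 9.
The greedy pick Delta, Atlas, Flint costs 12; no covering selection beats 9.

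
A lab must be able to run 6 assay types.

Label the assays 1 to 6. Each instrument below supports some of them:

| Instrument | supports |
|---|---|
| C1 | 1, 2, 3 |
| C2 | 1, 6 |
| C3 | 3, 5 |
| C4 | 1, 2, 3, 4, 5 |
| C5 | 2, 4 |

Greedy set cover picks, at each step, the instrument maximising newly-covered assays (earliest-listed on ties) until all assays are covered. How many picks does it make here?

Greedy: pick C4 (covers 5 new) → pick C2 (covers 1 new). Total picks: 2.

2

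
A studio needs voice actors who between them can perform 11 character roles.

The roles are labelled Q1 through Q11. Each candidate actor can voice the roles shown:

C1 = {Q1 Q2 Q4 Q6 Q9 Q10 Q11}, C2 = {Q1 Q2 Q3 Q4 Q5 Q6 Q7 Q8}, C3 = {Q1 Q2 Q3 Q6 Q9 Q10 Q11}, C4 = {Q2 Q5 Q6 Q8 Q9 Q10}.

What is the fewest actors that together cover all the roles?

C1 and C2 together: C1 ∪ C2 = {Q1, Q2, Q3, Q4, Q5, Q6, Q7, Q8, Q9, Q10, Q11} — every role is covered.
No single actor has all 11 roles (the largest, C2, has 8), so 2 is optimal.

2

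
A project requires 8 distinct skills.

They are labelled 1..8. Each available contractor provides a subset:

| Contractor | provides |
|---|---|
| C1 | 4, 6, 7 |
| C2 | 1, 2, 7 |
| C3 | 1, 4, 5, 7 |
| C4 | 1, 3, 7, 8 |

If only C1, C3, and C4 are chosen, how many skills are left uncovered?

Union of C1, C3, C4 = {1, 3, 4, 5, 6, 7, 8}.
Not covered: 2 — 1 skill.

1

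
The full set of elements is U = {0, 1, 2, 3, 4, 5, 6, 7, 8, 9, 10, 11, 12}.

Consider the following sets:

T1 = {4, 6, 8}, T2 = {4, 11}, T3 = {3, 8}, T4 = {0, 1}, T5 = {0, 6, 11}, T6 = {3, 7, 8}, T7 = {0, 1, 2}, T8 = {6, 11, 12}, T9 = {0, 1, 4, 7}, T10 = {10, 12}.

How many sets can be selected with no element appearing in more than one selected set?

T2, T6, T7, T10 are pairwise disjoint (T2={4,11}; T6={3,7,8}; T7={0,1,2}; T10={10,12}).
Every remaining set overlaps one of these, and no 5 of the listed sets are pairwise disjoint, so 4 is the maximum.

4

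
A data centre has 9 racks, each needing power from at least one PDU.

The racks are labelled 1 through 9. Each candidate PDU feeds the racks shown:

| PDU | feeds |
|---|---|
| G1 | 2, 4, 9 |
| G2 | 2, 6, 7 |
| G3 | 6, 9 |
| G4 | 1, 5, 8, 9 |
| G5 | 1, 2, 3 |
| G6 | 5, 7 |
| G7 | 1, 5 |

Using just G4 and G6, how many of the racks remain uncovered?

Union of G4, G6 = {1, 5, 7, 8, 9}.
Not covered: 2, 3, 4, 6 — 4 racks.

4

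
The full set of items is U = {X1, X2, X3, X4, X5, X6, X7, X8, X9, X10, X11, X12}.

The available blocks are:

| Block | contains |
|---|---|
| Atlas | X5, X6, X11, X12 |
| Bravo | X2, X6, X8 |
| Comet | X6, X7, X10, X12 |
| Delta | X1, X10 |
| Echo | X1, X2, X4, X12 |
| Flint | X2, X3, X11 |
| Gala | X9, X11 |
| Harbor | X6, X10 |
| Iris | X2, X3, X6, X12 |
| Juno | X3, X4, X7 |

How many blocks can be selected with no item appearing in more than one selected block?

Bravo, Delta, Gala, Juno are pairwise disjoint (Bravo={X2,X6,X8}; Delta={X1,X10}; Gala={X9,X11}; Juno={X3,X4,X7}).
Every remaining block overlaps one of these, and no 5 of the listed blocks are pairwise disjoint, so 4 is the maximum.

4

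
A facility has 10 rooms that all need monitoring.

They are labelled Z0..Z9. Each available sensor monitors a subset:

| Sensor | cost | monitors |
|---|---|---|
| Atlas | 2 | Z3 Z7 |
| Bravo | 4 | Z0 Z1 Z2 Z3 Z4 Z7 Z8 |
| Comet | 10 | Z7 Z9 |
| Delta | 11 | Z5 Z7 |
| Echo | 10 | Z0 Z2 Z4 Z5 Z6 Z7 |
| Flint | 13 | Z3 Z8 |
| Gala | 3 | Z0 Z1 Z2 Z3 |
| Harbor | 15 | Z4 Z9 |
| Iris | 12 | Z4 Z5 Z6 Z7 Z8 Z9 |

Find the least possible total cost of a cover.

Gala, Iris together cover every room (Gala ∪ Iris = {Z0, Z1, Z2, Z3, Z4, Z5, Z6, Z7, Z8, Z9}); total cost 3 + 12 = 15.
The greedy pick Bravo, Iris costs 16; no covering selection beats 15.

15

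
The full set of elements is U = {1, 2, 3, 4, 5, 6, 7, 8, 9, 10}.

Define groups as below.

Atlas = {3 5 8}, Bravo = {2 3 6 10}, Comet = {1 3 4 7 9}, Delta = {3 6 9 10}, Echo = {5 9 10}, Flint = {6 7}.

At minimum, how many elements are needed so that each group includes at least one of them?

H = {3, 5, 6} meets every group (each contains at least one member of H), and |H| = 3.
No choice of 2 elements meets every group, so 3 is the minimum.

3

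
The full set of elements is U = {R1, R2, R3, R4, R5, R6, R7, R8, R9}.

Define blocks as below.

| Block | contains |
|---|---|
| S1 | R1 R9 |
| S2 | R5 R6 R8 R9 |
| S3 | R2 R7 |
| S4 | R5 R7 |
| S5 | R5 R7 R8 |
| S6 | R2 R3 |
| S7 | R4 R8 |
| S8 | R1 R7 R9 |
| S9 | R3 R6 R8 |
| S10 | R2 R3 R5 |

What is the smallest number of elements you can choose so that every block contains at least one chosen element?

H = {R1, R2, R7, R8} meets every block (each contains at least one member of H), and |H| = 4.
The blocks S1, S4, S6, S7 are pairwise disjoint, so any hitting set needs a separate element for each — at least 4. Hence 4 is optimal.

4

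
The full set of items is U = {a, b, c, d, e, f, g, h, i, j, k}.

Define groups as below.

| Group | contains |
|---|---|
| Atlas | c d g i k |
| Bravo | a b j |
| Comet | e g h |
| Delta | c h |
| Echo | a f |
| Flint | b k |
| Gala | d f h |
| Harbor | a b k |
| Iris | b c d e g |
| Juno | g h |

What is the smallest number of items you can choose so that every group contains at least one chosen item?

T = {a, b, h, k} meets every group (each contains at least one member of T), and |T| = 4.
No choice of 3 items meets every group, so 4 is the minimum.

4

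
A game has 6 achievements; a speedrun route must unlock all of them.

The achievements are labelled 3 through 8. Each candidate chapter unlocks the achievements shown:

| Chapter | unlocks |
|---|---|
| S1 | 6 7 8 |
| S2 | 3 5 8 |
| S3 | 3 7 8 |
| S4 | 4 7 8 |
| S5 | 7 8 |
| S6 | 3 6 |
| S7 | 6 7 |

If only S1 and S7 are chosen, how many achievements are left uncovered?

3

Union of S1, S7 = {6, 7, 8}.
Not covered: 3, 4, 5 — 3 achievements.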